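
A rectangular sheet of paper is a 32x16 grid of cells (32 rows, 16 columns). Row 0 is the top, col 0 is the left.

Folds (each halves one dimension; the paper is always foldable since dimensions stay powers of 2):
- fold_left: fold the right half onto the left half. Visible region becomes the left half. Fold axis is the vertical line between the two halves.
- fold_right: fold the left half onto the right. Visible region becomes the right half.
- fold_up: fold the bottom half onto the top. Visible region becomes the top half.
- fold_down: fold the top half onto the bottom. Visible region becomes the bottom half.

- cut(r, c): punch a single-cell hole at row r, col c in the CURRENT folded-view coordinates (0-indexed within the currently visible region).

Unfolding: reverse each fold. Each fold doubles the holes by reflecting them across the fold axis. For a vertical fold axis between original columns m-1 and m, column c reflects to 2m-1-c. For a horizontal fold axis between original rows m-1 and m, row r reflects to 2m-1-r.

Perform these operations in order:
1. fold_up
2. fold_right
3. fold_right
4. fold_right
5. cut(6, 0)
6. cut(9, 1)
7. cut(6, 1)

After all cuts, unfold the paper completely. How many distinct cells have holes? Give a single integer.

Answer: 48

Derivation:
Op 1 fold_up: fold axis h@16; visible region now rows[0,16) x cols[0,16) = 16x16
Op 2 fold_right: fold axis v@8; visible region now rows[0,16) x cols[8,16) = 16x8
Op 3 fold_right: fold axis v@12; visible region now rows[0,16) x cols[12,16) = 16x4
Op 4 fold_right: fold axis v@14; visible region now rows[0,16) x cols[14,16) = 16x2
Op 5 cut(6, 0): punch at orig (6,14); cuts so far [(6, 14)]; region rows[0,16) x cols[14,16) = 16x2
Op 6 cut(9, 1): punch at orig (9,15); cuts so far [(6, 14), (9, 15)]; region rows[0,16) x cols[14,16) = 16x2
Op 7 cut(6, 1): punch at orig (6,15); cuts so far [(6, 14), (6, 15), (9, 15)]; region rows[0,16) x cols[14,16) = 16x2
Unfold 1 (reflect across v@14): 6 holes -> [(6, 12), (6, 13), (6, 14), (6, 15), (9, 12), (9, 15)]
Unfold 2 (reflect across v@12): 12 holes -> [(6, 8), (6, 9), (6, 10), (6, 11), (6, 12), (6, 13), (6, 14), (6, 15), (9, 8), (9, 11), (9, 12), (9, 15)]
Unfold 3 (reflect across v@8): 24 holes -> [(6, 0), (6, 1), (6, 2), (6, 3), (6, 4), (6, 5), (6, 6), (6, 7), (6, 8), (6, 9), (6, 10), (6, 11), (6, 12), (6, 13), (6, 14), (6, 15), (9, 0), (9, 3), (9, 4), (9, 7), (9, 8), (9, 11), (9, 12), (9, 15)]
Unfold 4 (reflect across h@16): 48 holes -> [(6, 0), (6, 1), (6, 2), (6, 3), (6, 4), (6, 5), (6, 6), (6, 7), (6, 8), (6, 9), (6, 10), (6, 11), (6, 12), (6, 13), (6, 14), (6, 15), (9, 0), (9, 3), (9, 4), (9, 7), (9, 8), (9, 11), (9, 12), (9, 15), (22, 0), (22, 3), (22, 4), (22, 7), (22, 8), (22, 11), (22, 12), (22, 15), (25, 0), (25, 1), (25, 2), (25, 3), (25, 4), (25, 5), (25, 6), (25, 7), (25, 8), (25, 9), (25, 10), (25, 11), (25, 12), (25, 13), (25, 14), (25, 15)]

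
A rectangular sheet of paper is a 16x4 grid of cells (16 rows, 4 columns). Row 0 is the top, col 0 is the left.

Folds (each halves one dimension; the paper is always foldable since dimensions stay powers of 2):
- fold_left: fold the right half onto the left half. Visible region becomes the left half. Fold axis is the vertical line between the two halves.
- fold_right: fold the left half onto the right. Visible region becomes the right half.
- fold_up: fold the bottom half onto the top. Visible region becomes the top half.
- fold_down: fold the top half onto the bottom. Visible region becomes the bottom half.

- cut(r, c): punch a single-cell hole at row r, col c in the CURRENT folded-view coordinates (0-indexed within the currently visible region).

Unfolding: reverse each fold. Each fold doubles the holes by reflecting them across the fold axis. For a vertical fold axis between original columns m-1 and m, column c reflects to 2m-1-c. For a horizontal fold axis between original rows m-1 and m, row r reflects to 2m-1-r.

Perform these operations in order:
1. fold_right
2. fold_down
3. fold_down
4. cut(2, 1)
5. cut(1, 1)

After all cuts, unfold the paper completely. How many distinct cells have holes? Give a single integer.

Answer: 16

Derivation:
Op 1 fold_right: fold axis v@2; visible region now rows[0,16) x cols[2,4) = 16x2
Op 2 fold_down: fold axis h@8; visible region now rows[8,16) x cols[2,4) = 8x2
Op 3 fold_down: fold axis h@12; visible region now rows[12,16) x cols[2,4) = 4x2
Op 4 cut(2, 1): punch at orig (14,3); cuts so far [(14, 3)]; region rows[12,16) x cols[2,4) = 4x2
Op 5 cut(1, 1): punch at orig (13,3); cuts so far [(13, 3), (14, 3)]; region rows[12,16) x cols[2,4) = 4x2
Unfold 1 (reflect across h@12): 4 holes -> [(9, 3), (10, 3), (13, 3), (14, 3)]
Unfold 2 (reflect across h@8): 8 holes -> [(1, 3), (2, 3), (5, 3), (6, 3), (9, 3), (10, 3), (13, 3), (14, 3)]
Unfold 3 (reflect across v@2): 16 holes -> [(1, 0), (1, 3), (2, 0), (2, 3), (5, 0), (5, 3), (6, 0), (6, 3), (9, 0), (9, 3), (10, 0), (10, 3), (13, 0), (13, 3), (14, 0), (14, 3)]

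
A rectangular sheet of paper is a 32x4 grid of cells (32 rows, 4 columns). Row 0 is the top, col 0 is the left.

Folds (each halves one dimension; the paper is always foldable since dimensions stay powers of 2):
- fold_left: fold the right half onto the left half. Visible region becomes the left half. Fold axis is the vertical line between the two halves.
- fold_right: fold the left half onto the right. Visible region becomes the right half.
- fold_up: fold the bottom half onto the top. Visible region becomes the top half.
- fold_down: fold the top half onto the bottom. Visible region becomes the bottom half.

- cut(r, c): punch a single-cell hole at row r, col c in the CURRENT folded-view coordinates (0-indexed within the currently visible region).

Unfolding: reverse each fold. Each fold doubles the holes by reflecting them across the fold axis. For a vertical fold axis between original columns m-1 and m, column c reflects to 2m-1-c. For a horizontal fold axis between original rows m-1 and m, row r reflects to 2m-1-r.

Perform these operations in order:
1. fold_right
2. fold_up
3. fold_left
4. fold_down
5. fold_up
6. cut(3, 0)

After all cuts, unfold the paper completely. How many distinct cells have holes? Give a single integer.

Op 1 fold_right: fold axis v@2; visible region now rows[0,32) x cols[2,4) = 32x2
Op 2 fold_up: fold axis h@16; visible region now rows[0,16) x cols[2,4) = 16x2
Op 3 fold_left: fold axis v@3; visible region now rows[0,16) x cols[2,3) = 16x1
Op 4 fold_down: fold axis h@8; visible region now rows[8,16) x cols[2,3) = 8x1
Op 5 fold_up: fold axis h@12; visible region now rows[8,12) x cols[2,3) = 4x1
Op 6 cut(3, 0): punch at orig (11,2); cuts so far [(11, 2)]; region rows[8,12) x cols[2,3) = 4x1
Unfold 1 (reflect across h@12): 2 holes -> [(11, 2), (12, 2)]
Unfold 2 (reflect across h@8): 4 holes -> [(3, 2), (4, 2), (11, 2), (12, 2)]
Unfold 3 (reflect across v@3): 8 holes -> [(3, 2), (3, 3), (4, 2), (4, 3), (11, 2), (11, 3), (12, 2), (12, 3)]
Unfold 4 (reflect across h@16): 16 holes -> [(3, 2), (3, 3), (4, 2), (4, 3), (11, 2), (11, 3), (12, 2), (12, 3), (19, 2), (19, 3), (20, 2), (20, 3), (27, 2), (27, 3), (28, 2), (28, 3)]
Unfold 5 (reflect across v@2): 32 holes -> [(3, 0), (3, 1), (3, 2), (3, 3), (4, 0), (4, 1), (4, 2), (4, 3), (11, 0), (11, 1), (11, 2), (11, 3), (12, 0), (12, 1), (12, 2), (12, 3), (19, 0), (19, 1), (19, 2), (19, 3), (20, 0), (20, 1), (20, 2), (20, 3), (27, 0), (27, 1), (27, 2), (27, 3), (28, 0), (28, 1), (28, 2), (28, 3)]

Answer: 32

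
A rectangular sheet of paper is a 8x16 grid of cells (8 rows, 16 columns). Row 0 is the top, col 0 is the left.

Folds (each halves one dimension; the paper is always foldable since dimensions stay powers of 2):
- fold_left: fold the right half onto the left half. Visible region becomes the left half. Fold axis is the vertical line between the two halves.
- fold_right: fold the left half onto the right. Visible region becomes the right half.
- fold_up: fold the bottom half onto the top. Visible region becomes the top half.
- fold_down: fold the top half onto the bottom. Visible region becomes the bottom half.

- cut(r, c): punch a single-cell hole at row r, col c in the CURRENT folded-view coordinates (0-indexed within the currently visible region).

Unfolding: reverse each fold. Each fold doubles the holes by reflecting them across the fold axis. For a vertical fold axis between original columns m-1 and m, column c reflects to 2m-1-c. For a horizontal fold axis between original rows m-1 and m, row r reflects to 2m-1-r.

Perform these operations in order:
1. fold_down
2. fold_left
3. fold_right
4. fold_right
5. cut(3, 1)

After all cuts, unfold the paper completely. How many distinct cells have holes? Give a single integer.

Op 1 fold_down: fold axis h@4; visible region now rows[4,8) x cols[0,16) = 4x16
Op 2 fold_left: fold axis v@8; visible region now rows[4,8) x cols[0,8) = 4x8
Op 3 fold_right: fold axis v@4; visible region now rows[4,8) x cols[4,8) = 4x4
Op 4 fold_right: fold axis v@6; visible region now rows[4,8) x cols[6,8) = 4x2
Op 5 cut(3, 1): punch at orig (7,7); cuts so far [(7, 7)]; region rows[4,8) x cols[6,8) = 4x2
Unfold 1 (reflect across v@6): 2 holes -> [(7, 4), (7, 7)]
Unfold 2 (reflect across v@4): 4 holes -> [(7, 0), (7, 3), (7, 4), (7, 7)]
Unfold 3 (reflect across v@8): 8 holes -> [(7, 0), (7, 3), (7, 4), (7, 7), (7, 8), (7, 11), (7, 12), (7, 15)]
Unfold 4 (reflect across h@4): 16 holes -> [(0, 0), (0, 3), (0, 4), (0, 7), (0, 8), (0, 11), (0, 12), (0, 15), (7, 0), (7, 3), (7, 4), (7, 7), (7, 8), (7, 11), (7, 12), (7, 15)]

Answer: 16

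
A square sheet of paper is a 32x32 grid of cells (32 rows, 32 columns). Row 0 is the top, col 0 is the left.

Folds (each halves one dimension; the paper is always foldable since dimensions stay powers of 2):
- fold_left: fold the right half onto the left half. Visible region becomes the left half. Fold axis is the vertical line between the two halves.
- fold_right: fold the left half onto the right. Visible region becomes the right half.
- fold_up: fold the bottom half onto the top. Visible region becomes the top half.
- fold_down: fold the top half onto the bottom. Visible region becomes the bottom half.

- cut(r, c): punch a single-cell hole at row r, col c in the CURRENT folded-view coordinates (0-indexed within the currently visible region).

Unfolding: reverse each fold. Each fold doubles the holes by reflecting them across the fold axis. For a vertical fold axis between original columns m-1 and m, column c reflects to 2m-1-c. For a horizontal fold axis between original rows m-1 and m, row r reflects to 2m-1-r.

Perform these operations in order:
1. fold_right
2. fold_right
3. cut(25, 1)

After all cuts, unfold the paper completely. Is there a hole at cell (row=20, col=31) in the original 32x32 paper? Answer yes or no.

Op 1 fold_right: fold axis v@16; visible region now rows[0,32) x cols[16,32) = 32x16
Op 2 fold_right: fold axis v@24; visible region now rows[0,32) x cols[24,32) = 32x8
Op 3 cut(25, 1): punch at orig (25,25); cuts so far [(25, 25)]; region rows[0,32) x cols[24,32) = 32x8
Unfold 1 (reflect across v@24): 2 holes -> [(25, 22), (25, 25)]
Unfold 2 (reflect across v@16): 4 holes -> [(25, 6), (25, 9), (25, 22), (25, 25)]
Holes: [(25, 6), (25, 9), (25, 22), (25, 25)]

Answer: no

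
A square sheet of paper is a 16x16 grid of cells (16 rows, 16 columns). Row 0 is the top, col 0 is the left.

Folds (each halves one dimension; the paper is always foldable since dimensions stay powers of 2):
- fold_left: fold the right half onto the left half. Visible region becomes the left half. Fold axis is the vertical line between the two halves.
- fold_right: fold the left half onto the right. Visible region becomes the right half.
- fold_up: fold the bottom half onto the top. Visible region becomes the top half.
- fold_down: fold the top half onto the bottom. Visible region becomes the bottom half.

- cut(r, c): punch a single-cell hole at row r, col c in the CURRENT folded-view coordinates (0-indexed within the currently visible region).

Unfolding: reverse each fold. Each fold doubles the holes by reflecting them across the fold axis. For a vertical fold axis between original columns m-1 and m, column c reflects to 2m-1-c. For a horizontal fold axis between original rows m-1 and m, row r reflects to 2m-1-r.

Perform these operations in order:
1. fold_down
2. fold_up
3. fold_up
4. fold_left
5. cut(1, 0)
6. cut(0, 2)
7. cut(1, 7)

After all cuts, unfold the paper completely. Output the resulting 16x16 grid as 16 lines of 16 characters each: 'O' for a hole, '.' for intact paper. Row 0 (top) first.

Op 1 fold_down: fold axis h@8; visible region now rows[8,16) x cols[0,16) = 8x16
Op 2 fold_up: fold axis h@12; visible region now rows[8,12) x cols[0,16) = 4x16
Op 3 fold_up: fold axis h@10; visible region now rows[8,10) x cols[0,16) = 2x16
Op 4 fold_left: fold axis v@8; visible region now rows[8,10) x cols[0,8) = 2x8
Op 5 cut(1, 0): punch at orig (9,0); cuts so far [(9, 0)]; region rows[8,10) x cols[0,8) = 2x8
Op 6 cut(0, 2): punch at orig (8,2); cuts so far [(8, 2), (9, 0)]; region rows[8,10) x cols[0,8) = 2x8
Op 7 cut(1, 7): punch at orig (9,7); cuts so far [(8, 2), (9, 0), (9, 7)]; region rows[8,10) x cols[0,8) = 2x8
Unfold 1 (reflect across v@8): 6 holes -> [(8, 2), (8, 13), (9, 0), (9, 7), (9, 8), (9, 15)]
Unfold 2 (reflect across h@10): 12 holes -> [(8, 2), (8, 13), (9, 0), (9, 7), (9, 8), (9, 15), (10, 0), (10, 7), (10, 8), (10, 15), (11, 2), (11, 13)]
Unfold 3 (reflect across h@12): 24 holes -> [(8, 2), (8, 13), (9, 0), (9, 7), (9, 8), (9, 15), (10, 0), (10, 7), (10, 8), (10, 15), (11, 2), (11, 13), (12, 2), (12, 13), (13, 0), (13, 7), (13, 8), (13, 15), (14, 0), (14, 7), (14, 8), (14, 15), (15, 2), (15, 13)]
Unfold 4 (reflect across h@8): 48 holes -> [(0, 2), (0, 13), (1, 0), (1, 7), (1, 8), (1, 15), (2, 0), (2, 7), (2, 8), (2, 15), (3, 2), (3, 13), (4, 2), (4, 13), (5, 0), (5, 7), (5, 8), (5, 15), (6, 0), (6, 7), (6, 8), (6, 15), (7, 2), (7, 13), (8, 2), (8, 13), (9, 0), (9, 7), (9, 8), (9, 15), (10, 0), (10, 7), (10, 8), (10, 15), (11, 2), (11, 13), (12, 2), (12, 13), (13, 0), (13, 7), (13, 8), (13, 15), (14, 0), (14, 7), (14, 8), (14, 15), (15, 2), (15, 13)]

Answer: ..O..........O..
O......OO......O
O......OO......O
..O..........O..
..O..........O..
O......OO......O
O......OO......O
..O..........O..
..O..........O..
O......OO......O
O......OO......O
..O..........O..
..O..........O..
O......OO......O
O......OO......O
..O..........O..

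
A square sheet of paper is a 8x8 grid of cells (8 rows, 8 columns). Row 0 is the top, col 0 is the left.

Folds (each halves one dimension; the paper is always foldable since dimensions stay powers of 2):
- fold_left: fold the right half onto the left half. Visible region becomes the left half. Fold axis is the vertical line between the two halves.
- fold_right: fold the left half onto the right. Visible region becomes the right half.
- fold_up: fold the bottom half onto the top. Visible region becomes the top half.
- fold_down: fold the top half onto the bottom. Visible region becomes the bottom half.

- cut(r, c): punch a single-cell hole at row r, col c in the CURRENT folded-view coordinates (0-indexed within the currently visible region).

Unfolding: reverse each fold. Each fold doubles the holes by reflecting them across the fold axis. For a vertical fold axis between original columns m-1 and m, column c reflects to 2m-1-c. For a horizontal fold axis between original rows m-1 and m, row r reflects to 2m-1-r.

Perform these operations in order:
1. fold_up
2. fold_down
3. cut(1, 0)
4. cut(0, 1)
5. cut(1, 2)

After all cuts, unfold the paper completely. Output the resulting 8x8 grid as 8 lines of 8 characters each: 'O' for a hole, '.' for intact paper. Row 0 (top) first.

Op 1 fold_up: fold axis h@4; visible region now rows[0,4) x cols[0,8) = 4x8
Op 2 fold_down: fold axis h@2; visible region now rows[2,4) x cols[0,8) = 2x8
Op 3 cut(1, 0): punch at orig (3,0); cuts so far [(3, 0)]; region rows[2,4) x cols[0,8) = 2x8
Op 4 cut(0, 1): punch at orig (2,1); cuts so far [(2, 1), (3, 0)]; region rows[2,4) x cols[0,8) = 2x8
Op 5 cut(1, 2): punch at orig (3,2); cuts so far [(2, 1), (3, 0), (3, 2)]; region rows[2,4) x cols[0,8) = 2x8
Unfold 1 (reflect across h@2): 6 holes -> [(0, 0), (0, 2), (1, 1), (2, 1), (3, 0), (3, 2)]
Unfold 2 (reflect across h@4): 12 holes -> [(0, 0), (0, 2), (1, 1), (2, 1), (3, 0), (3, 2), (4, 0), (4, 2), (5, 1), (6, 1), (7, 0), (7, 2)]

Answer: O.O.....
.O......
.O......
O.O.....
O.O.....
.O......
.O......
O.O.....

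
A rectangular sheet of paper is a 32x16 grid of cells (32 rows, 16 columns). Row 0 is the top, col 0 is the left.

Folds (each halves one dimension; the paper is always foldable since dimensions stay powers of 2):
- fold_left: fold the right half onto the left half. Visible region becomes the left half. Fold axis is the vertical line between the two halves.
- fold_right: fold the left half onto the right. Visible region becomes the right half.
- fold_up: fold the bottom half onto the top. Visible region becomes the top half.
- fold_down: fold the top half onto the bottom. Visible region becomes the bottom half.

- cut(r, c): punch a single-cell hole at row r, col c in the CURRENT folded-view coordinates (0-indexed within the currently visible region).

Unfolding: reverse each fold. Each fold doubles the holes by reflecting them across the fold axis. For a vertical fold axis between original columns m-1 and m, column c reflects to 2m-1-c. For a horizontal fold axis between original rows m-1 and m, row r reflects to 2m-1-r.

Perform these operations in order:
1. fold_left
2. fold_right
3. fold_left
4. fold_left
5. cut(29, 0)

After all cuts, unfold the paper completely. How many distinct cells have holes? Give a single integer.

Op 1 fold_left: fold axis v@8; visible region now rows[0,32) x cols[0,8) = 32x8
Op 2 fold_right: fold axis v@4; visible region now rows[0,32) x cols[4,8) = 32x4
Op 3 fold_left: fold axis v@6; visible region now rows[0,32) x cols[4,6) = 32x2
Op 4 fold_left: fold axis v@5; visible region now rows[0,32) x cols[4,5) = 32x1
Op 5 cut(29, 0): punch at orig (29,4); cuts so far [(29, 4)]; region rows[0,32) x cols[4,5) = 32x1
Unfold 1 (reflect across v@5): 2 holes -> [(29, 4), (29, 5)]
Unfold 2 (reflect across v@6): 4 holes -> [(29, 4), (29, 5), (29, 6), (29, 7)]
Unfold 3 (reflect across v@4): 8 holes -> [(29, 0), (29, 1), (29, 2), (29, 3), (29, 4), (29, 5), (29, 6), (29, 7)]
Unfold 4 (reflect across v@8): 16 holes -> [(29, 0), (29, 1), (29, 2), (29, 3), (29, 4), (29, 5), (29, 6), (29, 7), (29, 8), (29, 9), (29, 10), (29, 11), (29, 12), (29, 13), (29, 14), (29, 15)]

Answer: 16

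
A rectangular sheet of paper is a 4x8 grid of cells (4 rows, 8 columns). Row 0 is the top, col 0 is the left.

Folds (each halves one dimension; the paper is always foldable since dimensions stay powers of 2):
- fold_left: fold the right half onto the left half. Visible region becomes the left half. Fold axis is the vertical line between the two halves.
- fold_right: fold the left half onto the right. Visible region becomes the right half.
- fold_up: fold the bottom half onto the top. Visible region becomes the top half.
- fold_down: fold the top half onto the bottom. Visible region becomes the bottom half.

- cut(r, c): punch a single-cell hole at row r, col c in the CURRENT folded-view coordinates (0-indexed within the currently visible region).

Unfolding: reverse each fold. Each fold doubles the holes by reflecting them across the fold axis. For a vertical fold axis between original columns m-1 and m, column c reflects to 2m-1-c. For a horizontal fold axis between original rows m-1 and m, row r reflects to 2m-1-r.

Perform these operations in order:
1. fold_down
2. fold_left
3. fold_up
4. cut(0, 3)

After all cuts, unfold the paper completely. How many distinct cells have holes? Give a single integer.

Op 1 fold_down: fold axis h@2; visible region now rows[2,4) x cols[0,8) = 2x8
Op 2 fold_left: fold axis v@4; visible region now rows[2,4) x cols[0,4) = 2x4
Op 3 fold_up: fold axis h@3; visible region now rows[2,3) x cols[0,4) = 1x4
Op 4 cut(0, 3): punch at orig (2,3); cuts so far [(2, 3)]; region rows[2,3) x cols[0,4) = 1x4
Unfold 1 (reflect across h@3): 2 holes -> [(2, 3), (3, 3)]
Unfold 2 (reflect across v@4): 4 holes -> [(2, 3), (2, 4), (3, 3), (3, 4)]
Unfold 3 (reflect across h@2): 8 holes -> [(0, 3), (0, 4), (1, 3), (1, 4), (2, 3), (2, 4), (3, 3), (3, 4)]

Answer: 8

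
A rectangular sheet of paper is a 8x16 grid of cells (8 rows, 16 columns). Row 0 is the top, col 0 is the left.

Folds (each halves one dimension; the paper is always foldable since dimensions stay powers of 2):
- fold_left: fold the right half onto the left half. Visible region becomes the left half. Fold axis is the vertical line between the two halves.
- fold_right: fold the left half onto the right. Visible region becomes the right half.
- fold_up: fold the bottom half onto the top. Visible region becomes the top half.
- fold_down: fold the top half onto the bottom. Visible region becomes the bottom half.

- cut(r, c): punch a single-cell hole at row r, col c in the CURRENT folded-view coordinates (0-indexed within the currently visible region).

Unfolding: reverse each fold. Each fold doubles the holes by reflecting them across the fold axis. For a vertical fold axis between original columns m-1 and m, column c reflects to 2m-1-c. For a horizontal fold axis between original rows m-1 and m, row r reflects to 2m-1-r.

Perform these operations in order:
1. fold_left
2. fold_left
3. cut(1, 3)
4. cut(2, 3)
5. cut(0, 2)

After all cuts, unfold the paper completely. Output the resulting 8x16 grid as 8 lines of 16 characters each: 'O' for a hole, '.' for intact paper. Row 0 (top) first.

Answer: ..O..O....O..O..
...OO......OO...
...OO......OO...
................
................
................
................
................

Derivation:
Op 1 fold_left: fold axis v@8; visible region now rows[0,8) x cols[0,8) = 8x8
Op 2 fold_left: fold axis v@4; visible region now rows[0,8) x cols[0,4) = 8x4
Op 3 cut(1, 3): punch at orig (1,3); cuts so far [(1, 3)]; region rows[0,8) x cols[0,4) = 8x4
Op 4 cut(2, 3): punch at orig (2,3); cuts so far [(1, 3), (2, 3)]; region rows[0,8) x cols[0,4) = 8x4
Op 5 cut(0, 2): punch at orig (0,2); cuts so far [(0, 2), (1, 3), (2, 3)]; region rows[0,8) x cols[0,4) = 8x4
Unfold 1 (reflect across v@4): 6 holes -> [(0, 2), (0, 5), (1, 3), (1, 4), (2, 3), (2, 4)]
Unfold 2 (reflect across v@8): 12 holes -> [(0, 2), (0, 5), (0, 10), (0, 13), (1, 3), (1, 4), (1, 11), (1, 12), (2, 3), (2, 4), (2, 11), (2, 12)]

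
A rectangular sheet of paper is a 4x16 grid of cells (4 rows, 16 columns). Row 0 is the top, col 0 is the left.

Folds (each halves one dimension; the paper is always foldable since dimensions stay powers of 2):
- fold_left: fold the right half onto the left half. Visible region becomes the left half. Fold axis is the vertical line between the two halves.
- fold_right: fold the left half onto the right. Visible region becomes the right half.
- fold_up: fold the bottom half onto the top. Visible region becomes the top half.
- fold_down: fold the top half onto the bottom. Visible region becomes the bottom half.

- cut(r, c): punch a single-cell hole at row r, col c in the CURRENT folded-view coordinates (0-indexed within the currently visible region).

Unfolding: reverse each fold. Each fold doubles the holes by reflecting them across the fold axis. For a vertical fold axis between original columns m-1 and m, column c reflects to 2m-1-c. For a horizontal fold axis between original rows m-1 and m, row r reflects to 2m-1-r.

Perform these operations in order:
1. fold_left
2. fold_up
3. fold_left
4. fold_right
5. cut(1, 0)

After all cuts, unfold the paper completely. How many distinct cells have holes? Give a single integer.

Op 1 fold_left: fold axis v@8; visible region now rows[0,4) x cols[0,8) = 4x8
Op 2 fold_up: fold axis h@2; visible region now rows[0,2) x cols[0,8) = 2x8
Op 3 fold_left: fold axis v@4; visible region now rows[0,2) x cols[0,4) = 2x4
Op 4 fold_right: fold axis v@2; visible region now rows[0,2) x cols[2,4) = 2x2
Op 5 cut(1, 0): punch at orig (1,2); cuts so far [(1, 2)]; region rows[0,2) x cols[2,4) = 2x2
Unfold 1 (reflect across v@2): 2 holes -> [(1, 1), (1, 2)]
Unfold 2 (reflect across v@4): 4 holes -> [(1, 1), (1, 2), (1, 5), (1, 6)]
Unfold 3 (reflect across h@2): 8 holes -> [(1, 1), (1, 2), (1, 5), (1, 6), (2, 1), (2, 2), (2, 5), (2, 6)]
Unfold 4 (reflect across v@8): 16 holes -> [(1, 1), (1, 2), (1, 5), (1, 6), (1, 9), (1, 10), (1, 13), (1, 14), (2, 1), (2, 2), (2, 5), (2, 6), (2, 9), (2, 10), (2, 13), (2, 14)]

Answer: 16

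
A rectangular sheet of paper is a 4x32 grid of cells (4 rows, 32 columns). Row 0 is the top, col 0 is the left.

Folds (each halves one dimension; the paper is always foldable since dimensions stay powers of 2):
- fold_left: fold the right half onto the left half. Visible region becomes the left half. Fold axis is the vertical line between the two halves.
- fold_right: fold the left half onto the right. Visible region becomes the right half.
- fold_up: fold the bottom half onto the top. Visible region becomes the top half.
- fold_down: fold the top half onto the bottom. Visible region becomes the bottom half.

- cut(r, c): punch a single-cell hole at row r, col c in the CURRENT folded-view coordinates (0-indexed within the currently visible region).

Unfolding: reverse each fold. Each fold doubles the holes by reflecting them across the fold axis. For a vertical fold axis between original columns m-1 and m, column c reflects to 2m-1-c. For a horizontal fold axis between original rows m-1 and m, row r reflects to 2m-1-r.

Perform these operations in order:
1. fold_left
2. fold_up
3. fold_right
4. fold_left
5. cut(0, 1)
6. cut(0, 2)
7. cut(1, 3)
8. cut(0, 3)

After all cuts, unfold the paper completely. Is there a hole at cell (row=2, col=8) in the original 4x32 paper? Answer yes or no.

Answer: no

Derivation:
Op 1 fold_left: fold axis v@16; visible region now rows[0,4) x cols[0,16) = 4x16
Op 2 fold_up: fold axis h@2; visible region now rows[0,2) x cols[0,16) = 2x16
Op 3 fold_right: fold axis v@8; visible region now rows[0,2) x cols[8,16) = 2x8
Op 4 fold_left: fold axis v@12; visible region now rows[0,2) x cols[8,12) = 2x4
Op 5 cut(0, 1): punch at orig (0,9); cuts so far [(0, 9)]; region rows[0,2) x cols[8,12) = 2x4
Op 6 cut(0, 2): punch at orig (0,10); cuts so far [(0, 9), (0, 10)]; region rows[0,2) x cols[8,12) = 2x4
Op 7 cut(1, 3): punch at orig (1,11); cuts so far [(0, 9), (0, 10), (1, 11)]; region rows[0,2) x cols[8,12) = 2x4
Op 8 cut(0, 3): punch at orig (0,11); cuts so far [(0, 9), (0, 10), (0, 11), (1, 11)]; region rows[0,2) x cols[8,12) = 2x4
Unfold 1 (reflect across v@12): 8 holes -> [(0, 9), (0, 10), (0, 11), (0, 12), (0, 13), (0, 14), (1, 11), (1, 12)]
Unfold 2 (reflect across v@8): 16 holes -> [(0, 1), (0, 2), (0, 3), (0, 4), (0, 5), (0, 6), (0, 9), (0, 10), (0, 11), (0, 12), (0, 13), (0, 14), (1, 3), (1, 4), (1, 11), (1, 12)]
Unfold 3 (reflect across h@2): 32 holes -> [(0, 1), (0, 2), (0, 3), (0, 4), (0, 5), (0, 6), (0, 9), (0, 10), (0, 11), (0, 12), (0, 13), (0, 14), (1, 3), (1, 4), (1, 11), (1, 12), (2, 3), (2, 4), (2, 11), (2, 12), (3, 1), (3, 2), (3, 3), (3, 4), (3, 5), (3, 6), (3, 9), (3, 10), (3, 11), (3, 12), (3, 13), (3, 14)]
Unfold 4 (reflect across v@16): 64 holes -> [(0, 1), (0, 2), (0, 3), (0, 4), (0, 5), (0, 6), (0, 9), (0, 10), (0, 11), (0, 12), (0, 13), (0, 14), (0, 17), (0, 18), (0, 19), (0, 20), (0, 21), (0, 22), (0, 25), (0, 26), (0, 27), (0, 28), (0, 29), (0, 30), (1, 3), (1, 4), (1, 11), (1, 12), (1, 19), (1, 20), (1, 27), (1, 28), (2, 3), (2, 4), (2, 11), (2, 12), (2, 19), (2, 20), (2, 27), (2, 28), (3, 1), (3, 2), (3, 3), (3, 4), (3, 5), (3, 6), (3, 9), (3, 10), (3, 11), (3, 12), (3, 13), (3, 14), (3, 17), (3, 18), (3, 19), (3, 20), (3, 21), (3, 22), (3, 25), (3, 26), (3, 27), (3, 28), (3, 29), (3, 30)]
Holes: [(0, 1), (0, 2), (0, 3), (0, 4), (0, 5), (0, 6), (0, 9), (0, 10), (0, 11), (0, 12), (0, 13), (0, 14), (0, 17), (0, 18), (0, 19), (0, 20), (0, 21), (0, 22), (0, 25), (0, 26), (0, 27), (0, 28), (0, 29), (0, 30), (1, 3), (1, 4), (1, 11), (1, 12), (1, 19), (1, 20), (1, 27), (1, 28), (2, 3), (2, 4), (2, 11), (2, 12), (2, 19), (2, 20), (2, 27), (2, 28), (3, 1), (3, 2), (3, 3), (3, 4), (3, 5), (3, 6), (3, 9), (3, 10), (3, 11), (3, 12), (3, 13), (3, 14), (3, 17), (3, 18), (3, 19), (3, 20), (3, 21), (3, 22), (3, 25), (3, 26), (3, 27), (3, 28), (3, 29), (3, 30)]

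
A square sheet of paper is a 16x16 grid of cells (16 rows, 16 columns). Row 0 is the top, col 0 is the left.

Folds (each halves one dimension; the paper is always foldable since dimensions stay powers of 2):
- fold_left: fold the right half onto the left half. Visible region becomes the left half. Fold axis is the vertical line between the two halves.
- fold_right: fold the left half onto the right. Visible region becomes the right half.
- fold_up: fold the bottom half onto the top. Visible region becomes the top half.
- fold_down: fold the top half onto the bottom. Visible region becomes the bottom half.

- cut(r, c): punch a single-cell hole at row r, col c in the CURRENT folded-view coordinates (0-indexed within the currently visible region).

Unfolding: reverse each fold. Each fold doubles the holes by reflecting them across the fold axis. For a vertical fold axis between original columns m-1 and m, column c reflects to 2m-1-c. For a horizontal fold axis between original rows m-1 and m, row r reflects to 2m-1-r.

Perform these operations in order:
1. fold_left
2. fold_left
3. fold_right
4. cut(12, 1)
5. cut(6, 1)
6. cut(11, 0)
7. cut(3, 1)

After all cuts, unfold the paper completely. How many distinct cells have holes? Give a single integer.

Op 1 fold_left: fold axis v@8; visible region now rows[0,16) x cols[0,8) = 16x8
Op 2 fold_left: fold axis v@4; visible region now rows[0,16) x cols[0,4) = 16x4
Op 3 fold_right: fold axis v@2; visible region now rows[0,16) x cols[2,4) = 16x2
Op 4 cut(12, 1): punch at orig (12,3); cuts so far [(12, 3)]; region rows[0,16) x cols[2,4) = 16x2
Op 5 cut(6, 1): punch at orig (6,3); cuts so far [(6, 3), (12, 3)]; region rows[0,16) x cols[2,4) = 16x2
Op 6 cut(11, 0): punch at orig (11,2); cuts so far [(6, 3), (11, 2), (12, 3)]; region rows[0,16) x cols[2,4) = 16x2
Op 7 cut(3, 1): punch at orig (3,3); cuts so far [(3, 3), (6, 3), (11, 2), (12, 3)]; region rows[0,16) x cols[2,4) = 16x2
Unfold 1 (reflect across v@2): 8 holes -> [(3, 0), (3, 3), (6, 0), (6, 3), (11, 1), (11, 2), (12, 0), (12, 3)]
Unfold 2 (reflect across v@4): 16 holes -> [(3, 0), (3, 3), (3, 4), (3, 7), (6, 0), (6, 3), (6, 4), (6, 7), (11, 1), (11, 2), (11, 5), (11, 6), (12, 0), (12, 3), (12, 4), (12, 7)]
Unfold 3 (reflect across v@8): 32 holes -> [(3, 0), (3, 3), (3, 4), (3, 7), (3, 8), (3, 11), (3, 12), (3, 15), (6, 0), (6, 3), (6, 4), (6, 7), (6, 8), (6, 11), (6, 12), (6, 15), (11, 1), (11, 2), (11, 5), (11, 6), (11, 9), (11, 10), (11, 13), (11, 14), (12, 0), (12, 3), (12, 4), (12, 7), (12, 8), (12, 11), (12, 12), (12, 15)]

Answer: 32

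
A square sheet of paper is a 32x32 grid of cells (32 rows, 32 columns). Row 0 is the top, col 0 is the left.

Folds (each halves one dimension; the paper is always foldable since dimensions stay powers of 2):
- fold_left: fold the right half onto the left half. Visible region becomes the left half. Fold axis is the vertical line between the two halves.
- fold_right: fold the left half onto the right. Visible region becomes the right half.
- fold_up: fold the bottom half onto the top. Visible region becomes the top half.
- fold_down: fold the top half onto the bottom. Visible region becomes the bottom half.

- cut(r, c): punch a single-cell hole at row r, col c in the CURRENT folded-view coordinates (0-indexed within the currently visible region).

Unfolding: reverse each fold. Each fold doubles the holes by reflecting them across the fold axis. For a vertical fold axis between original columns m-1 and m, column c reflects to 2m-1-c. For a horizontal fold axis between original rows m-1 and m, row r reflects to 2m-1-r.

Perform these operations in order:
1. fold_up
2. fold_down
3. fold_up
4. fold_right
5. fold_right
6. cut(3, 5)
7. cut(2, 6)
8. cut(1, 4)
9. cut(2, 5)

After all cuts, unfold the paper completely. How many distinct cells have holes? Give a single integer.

Op 1 fold_up: fold axis h@16; visible region now rows[0,16) x cols[0,32) = 16x32
Op 2 fold_down: fold axis h@8; visible region now rows[8,16) x cols[0,32) = 8x32
Op 3 fold_up: fold axis h@12; visible region now rows[8,12) x cols[0,32) = 4x32
Op 4 fold_right: fold axis v@16; visible region now rows[8,12) x cols[16,32) = 4x16
Op 5 fold_right: fold axis v@24; visible region now rows[8,12) x cols[24,32) = 4x8
Op 6 cut(3, 5): punch at orig (11,29); cuts so far [(11, 29)]; region rows[8,12) x cols[24,32) = 4x8
Op 7 cut(2, 6): punch at orig (10,30); cuts so far [(10, 30), (11, 29)]; region rows[8,12) x cols[24,32) = 4x8
Op 8 cut(1, 4): punch at orig (9,28); cuts so far [(9, 28), (10, 30), (11, 29)]; region rows[8,12) x cols[24,32) = 4x8
Op 9 cut(2, 5): punch at orig (10,29); cuts so far [(9, 28), (10, 29), (10, 30), (11, 29)]; region rows[8,12) x cols[24,32) = 4x8
Unfold 1 (reflect across v@24): 8 holes -> [(9, 19), (9, 28), (10, 17), (10, 18), (10, 29), (10, 30), (11, 18), (11, 29)]
Unfold 2 (reflect across v@16): 16 holes -> [(9, 3), (9, 12), (9, 19), (9, 28), (10, 1), (10, 2), (10, 13), (10, 14), (10, 17), (10, 18), (10, 29), (10, 30), (11, 2), (11, 13), (11, 18), (11, 29)]
Unfold 3 (reflect across h@12): 32 holes -> [(9, 3), (9, 12), (9, 19), (9, 28), (10, 1), (10, 2), (10, 13), (10, 14), (10, 17), (10, 18), (10, 29), (10, 30), (11, 2), (11, 13), (11, 18), (11, 29), (12, 2), (12, 13), (12, 18), (12, 29), (13, 1), (13, 2), (13, 13), (13, 14), (13, 17), (13, 18), (13, 29), (13, 30), (14, 3), (14, 12), (14, 19), (14, 28)]
Unfold 4 (reflect across h@8): 64 holes -> [(1, 3), (1, 12), (1, 19), (1, 28), (2, 1), (2, 2), (2, 13), (2, 14), (2, 17), (2, 18), (2, 29), (2, 30), (3, 2), (3, 13), (3, 18), (3, 29), (4, 2), (4, 13), (4, 18), (4, 29), (5, 1), (5, 2), (5, 13), (5, 14), (5, 17), (5, 18), (5, 29), (5, 30), (6, 3), (6, 12), (6, 19), (6, 28), (9, 3), (9, 12), (9, 19), (9, 28), (10, 1), (10, 2), (10, 13), (10, 14), (10, 17), (10, 18), (10, 29), (10, 30), (11, 2), (11, 13), (11, 18), (11, 29), (12, 2), (12, 13), (12, 18), (12, 29), (13, 1), (13, 2), (13, 13), (13, 14), (13, 17), (13, 18), (13, 29), (13, 30), (14, 3), (14, 12), (14, 19), (14, 28)]
Unfold 5 (reflect across h@16): 128 holes -> [(1, 3), (1, 12), (1, 19), (1, 28), (2, 1), (2, 2), (2, 13), (2, 14), (2, 17), (2, 18), (2, 29), (2, 30), (3, 2), (3, 13), (3, 18), (3, 29), (4, 2), (4, 13), (4, 18), (4, 29), (5, 1), (5, 2), (5, 13), (5, 14), (5, 17), (5, 18), (5, 29), (5, 30), (6, 3), (6, 12), (6, 19), (6, 28), (9, 3), (9, 12), (9, 19), (9, 28), (10, 1), (10, 2), (10, 13), (10, 14), (10, 17), (10, 18), (10, 29), (10, 30), (11, 2), (11, 13), (11, 18), (11, 29), (12, 2), (12, 13), (12, 18), (12, 29), (13, 1), (13, 2), (13, 13), (13, 14), (13, 17), (13, 18), (13, 29), (13, 30), (14, 3), (14, 12), (14, 19), (14, 28), (17, 3), (17, 12), (17, 19), (17, 28), (18, 1), (18, 2), (18, 13), (18, 14), (18, 17), (18, 18), (18, 29), (18, 30), (19, 2), (19, 13), (19, 18), (19, 29), (20, 2), (20, 13), (20, 18), (20, 29), (21, 1), (21, 2), (21, 13), (21, 14), (21, 17), (21, 18), (21, 29), (21, 30), (22, 3), (22, 12), (22, 19), (22, 28), (25, 3), (25, 12), (25, 19), (25, 28), (26, 1), (26, 2), (26, 13), (26, 14), (26, 17), (26, 18), (26, 29), (26, 30), (27, 2), (27, 13), (27, 18), (27, 29), (28, 2), (28, 13), (28, 18), (28, 29), (29, 1), (29, 2), (29, 13), (29, 14), (29, 17), (29, 18), (29, 29), (29, 30), (30, 3), (30, 12), (30, 19), (30, 28)]

Answer: 128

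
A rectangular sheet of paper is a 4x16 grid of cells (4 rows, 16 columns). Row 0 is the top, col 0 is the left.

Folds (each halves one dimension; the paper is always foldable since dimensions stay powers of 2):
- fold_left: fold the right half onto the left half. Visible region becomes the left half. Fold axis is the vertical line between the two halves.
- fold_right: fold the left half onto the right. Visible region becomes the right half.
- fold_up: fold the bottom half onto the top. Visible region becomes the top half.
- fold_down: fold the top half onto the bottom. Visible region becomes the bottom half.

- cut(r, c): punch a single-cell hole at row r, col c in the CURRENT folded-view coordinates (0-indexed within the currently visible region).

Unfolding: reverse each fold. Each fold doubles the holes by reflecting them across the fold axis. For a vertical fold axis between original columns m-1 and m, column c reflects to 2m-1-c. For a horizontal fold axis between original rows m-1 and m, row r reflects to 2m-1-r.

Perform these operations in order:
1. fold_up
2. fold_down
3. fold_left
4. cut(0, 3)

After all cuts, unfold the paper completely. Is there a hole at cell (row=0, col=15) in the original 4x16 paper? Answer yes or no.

Op 1 fold_up: fold axis h@2; visible region now rows[0,2) x cols[0,16) = 2x16
Op 2 fold_down: fold axis h@1; visible region now rows[1,2) x cols[0,16) = 1x16
Op 3 fold_left: fold axis v@8; visible region now rows[1,2) x cols[0,8) = 1x8
Op 4 cut(0, 3): punch at orig (1,3); cuts so far [(1, 3)]; region rows[1,2) x cols[0,8) = 1x8
Unfold 1 (reflect across v@8): 2 holes -> [(1, 3), (1, 12)]
Unfold 2 (reflect across h@1): 4 holes -> [(0, 3), (0, 12), (1, 3), (1, 12)]
Unfold 3 (reflect across h@2): 8 holes -> [(0, 3), (0, 12), (1, 3), (1, 12), (2, 3), (2, 12), (3, 3), (3, 12)]
Holes: [(0, 3), (0, 12), (1, 3), (1, 12), (2, 3), (2, 12), (3, 3), (3, 12)]

Answer: no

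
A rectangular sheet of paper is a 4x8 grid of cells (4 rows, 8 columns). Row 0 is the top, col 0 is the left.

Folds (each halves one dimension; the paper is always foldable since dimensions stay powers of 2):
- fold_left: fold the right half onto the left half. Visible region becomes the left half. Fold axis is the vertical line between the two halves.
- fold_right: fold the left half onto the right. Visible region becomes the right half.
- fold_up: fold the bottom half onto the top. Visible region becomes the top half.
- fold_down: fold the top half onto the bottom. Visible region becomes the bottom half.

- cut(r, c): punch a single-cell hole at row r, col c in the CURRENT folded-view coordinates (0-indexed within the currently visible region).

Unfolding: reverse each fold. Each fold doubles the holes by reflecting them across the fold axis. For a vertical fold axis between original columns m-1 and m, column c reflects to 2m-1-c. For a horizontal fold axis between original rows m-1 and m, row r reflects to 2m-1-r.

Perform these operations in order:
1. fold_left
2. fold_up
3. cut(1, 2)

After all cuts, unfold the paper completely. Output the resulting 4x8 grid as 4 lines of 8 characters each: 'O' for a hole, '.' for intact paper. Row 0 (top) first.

Op 1 fold_left: fold axis v@4; visible region now rows[0,4) x cols[0,4) = 4x4
Op 2 fold_up: fold axis h@2; visible region now rows[0,2) x cols[0,4) = 2x4
Op 3 cut(1, 2): punch at orig (1,2); cuts so far [(1, 2)]; region rows[0,2) x cols[0,4) = 2x4
Unfold 1 (reflect across h@2): 2 holes -> [(1, 2), (2, 2)]
Unfold 2 (reflect across v@4): 4 holes -> [(1, 2), (1, 5), (2, 2), (2, 5)]

Answer: ........
..O..O..
..O..O..
........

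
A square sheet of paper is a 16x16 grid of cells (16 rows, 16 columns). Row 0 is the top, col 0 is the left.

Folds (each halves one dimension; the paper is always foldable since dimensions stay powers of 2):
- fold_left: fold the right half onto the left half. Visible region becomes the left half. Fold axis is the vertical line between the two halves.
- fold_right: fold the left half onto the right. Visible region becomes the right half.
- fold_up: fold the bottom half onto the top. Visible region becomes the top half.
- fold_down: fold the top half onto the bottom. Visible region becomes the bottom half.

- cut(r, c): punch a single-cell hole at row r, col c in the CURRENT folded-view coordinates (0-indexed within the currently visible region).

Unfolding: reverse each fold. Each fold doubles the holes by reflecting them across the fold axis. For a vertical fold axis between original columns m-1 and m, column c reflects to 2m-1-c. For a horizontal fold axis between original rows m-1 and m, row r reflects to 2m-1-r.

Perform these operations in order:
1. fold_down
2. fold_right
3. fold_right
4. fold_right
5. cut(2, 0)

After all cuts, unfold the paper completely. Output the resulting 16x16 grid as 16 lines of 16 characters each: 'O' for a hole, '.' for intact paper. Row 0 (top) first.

Op 1 fold_down: fold axis h@8; visible region now rows[8,16) x cols[0,16) = 8x16
Op 2 fold_right: fold axis v@8; visible region now rows[8,16) x cols[8,16) = 8x8
Op 3 fold_right: fold axis v@12; visible region now rows[8,16) x cols[12,16) = 8x4
Op 4 fold_right: fold axis v@14; visible region now rows[8,16) x cols[14,16) = 8x2
Op 5 cut(2, 0): punch at orig (10,14); cuts so far [(10, 14)]; region rows[8,16) x cols[14,16) = 8x2
Unfold 1 (reflect across v@14): 2 holes -> [(10, 13), (10, 14)]
Unfold 2 (reflect across v@12): 4 holes -> [(10, 9), (10, 10), (10, 13), (10, 14)]
Unfold 3 (reflect across v@8): 8 holes -> [(10, 1), (10, 2), (10, 5), (10, 6), (10, 9), (10, 10), (10, 13), (10, 14)]
Unfold 4 (reflect across h@8): 16 holes -> [(5, 1), (5, 2), (5, 5), (5, 6), (5, 9), (5, 10), (5, 13), (5, 14), (10, 1), (10, 2), (10, 5), (10, 6), (10, 9), (10, 10), (10, 13), (10, 14)]

Answer: ................
................
................
................
................
.OO..OO..OO..OO.
................
................
................
................
.OO..OO..OO..OO.
................
................
................
................
................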